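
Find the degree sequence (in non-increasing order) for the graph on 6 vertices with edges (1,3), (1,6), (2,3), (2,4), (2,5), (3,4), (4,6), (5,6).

Step 1: Count edges incident to each vertex:
  deg(1) = 2 (neighbors: 3, 6)
  deg(2) = 3 (neighbors: 3, 4, 5)
  deg(3) = 3 (neighbors: 1, 2, 4)
  deg(4) = 3 (neighbors: 2, 3, 6)
  deg(5) = 2 (neighbors: 2, 6)
  deg(6) = 3 (neighbors: 1, 4, 5)

Step 2: Sort degrees in non-increasing order:
  Degrees: [2, 3, 3, 3, 2, 3] -> sorted: [3, 3, 3, 3, 2, 2]

Degree sequence: [3, 3, 3, 3, 2, 2]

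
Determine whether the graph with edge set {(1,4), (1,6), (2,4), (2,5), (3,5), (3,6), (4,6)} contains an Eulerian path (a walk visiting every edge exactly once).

Step 1: Find the degree of each vertex:
  deg(1) = 2
  deg(2) = 2
  deg(3) = 2
  deg(4) = 3
  deg(5) = 2
  deg(6) = 3

Step 2: Count vertices with odd degree:
  Odd-degree vertices: 4, 6 (2 total)

Step 3: Apply Euler's theorem:
  - Eulerian circuit exists iff graph is connected and all vertices have even degree
  - Eulerian path exists iff graph is connected and has 0 or 2 odd-degree vertices

Graph is connected with exactly 2 odd-degree vertices (4, 6).
Eulerian path exists (starting and ending at the odd-degree vertices), but no Eulerian circuit.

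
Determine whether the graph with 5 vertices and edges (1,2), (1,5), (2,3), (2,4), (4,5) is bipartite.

Step 1: Attempt 2-coloring using BFS:
  Start at vertex 1, assign color 0
  Color vertex 2 with color 1 (neighbor of 1)
  Color vertex 5 with color 1 (neighbor of 1)
  Color vertex 3 with color 0 (neighbor of 2)
  Color vertex 4 with color 0 (neighbor of 2)

Step 2: 2-coloring succeeded. No conflicts found.
  Set A (color 0): {1, 3, 4}
  Set B (color 1): {2, 5}

The graph is bipartite with partition {1, 3, 4}, {2, 5}.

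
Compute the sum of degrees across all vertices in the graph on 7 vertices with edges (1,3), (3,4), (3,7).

Step 1: Count edges incident to each vertex:
  deg(1) = 1 (neighbors: 3)
  deg(2) = 0 (neighbors: none)
  deg(3) = 3 (neighbors: 1, 4, 7)
  deg(4) = 1 (neighbors: 3)
  deg(5) = 0 (neighbors: none)
  deg(6) = 0 (neighbors: none)
  deg(7) = 1 (neighbors: 3)

Step 2: Sum all degrees:
  1 + 0 + 3 + 1 + 0 + 0 + 1 = 6

Verification: sum of degrees = 2 * |E| = 2 * 3 = 6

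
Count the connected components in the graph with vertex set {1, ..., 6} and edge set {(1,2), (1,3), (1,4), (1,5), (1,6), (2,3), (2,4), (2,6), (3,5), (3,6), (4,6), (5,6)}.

Step 1: Build adjacency list from edges:
  1: 2, 3, 4, 5, 6
  2: 1, 3, 4, 6
  3: 1, 2, 5, 6
  4: 1, 2, 6
  5: 1, 3, 6
  6: 1, 2, 3, 4, 5

Step 2: Run BFS/DFS from vertex 1:
  Visited: {1, 2, 3, 4, 5, 6}
  Reached 6 of 6 vertices

Step 3: All 6 vertices reached from vertex 1, so the graph is connected.
Number of connected components: 1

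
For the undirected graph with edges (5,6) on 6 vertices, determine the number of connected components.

Step 1: Build adjacency list from edges:
  1: (none)
  2: (none)
  3: (none)
  4: (none)
  5: 6
  6: 5

Step 2: Run BFS/DFS from vertex 1:
  Visited: {1}
  Reached 1 of 6 vertices

Step 3: Only 1 of 6 vertices reached. Graph is disconnected.
Connected components: {1}, {2}, {3}, {4}, {5, 6}
Number of connected components: 5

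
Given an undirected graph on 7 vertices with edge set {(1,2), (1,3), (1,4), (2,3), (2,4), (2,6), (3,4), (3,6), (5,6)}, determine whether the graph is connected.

Step 1: Build adjacency list from edges:
  1: 2, 3, 4
  2: 1, 3, 4, 6
  3: 1, 2, 4, 6
  4: 1, 2, 3
  5: 6
  6: 2, 3, 5
  7: (none)

Step 2: Run BFS/DFS from vertex 1:
  Visited: {1, 2, 3, 4, 6, 5}
  Reached 6 of 7 vertices

Step 3: Only 6 of 7 vertices reached. Graph is disconnected.
Connected components: {1, 2, 3, 4, 5, 6}, {7}
Answer: No, the graph is not connected (2 components).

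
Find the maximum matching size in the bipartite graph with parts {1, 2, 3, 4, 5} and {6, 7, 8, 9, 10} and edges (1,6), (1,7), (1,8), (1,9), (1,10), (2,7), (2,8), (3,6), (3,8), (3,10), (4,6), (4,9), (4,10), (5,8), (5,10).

Step 1: List the neighbors of each left vertex:
  1: 6, 7, 8, 9, 10
  2: 7, 8
  3: 6, 8, 10
  4: 6, 9, 10
  5: 8, 10

Step 2: Greedily match left vertices, then look for augmenting paths:
  Match 1 -- 6
  Match 2 -- 7
  Match 3 -- 8
  Match 4 -- 9
  Match 5 -- 10
  No augmenting path remains.

Step 3: Verify this is maximum:
  Matching size 5 = min(|L|, |R|) = min(5, 5), which is an upper bound, so this matching is maximum.

Maximum matching: {(1,6), (2,7), (3,8), (4,9), (5,10)}
Size: 5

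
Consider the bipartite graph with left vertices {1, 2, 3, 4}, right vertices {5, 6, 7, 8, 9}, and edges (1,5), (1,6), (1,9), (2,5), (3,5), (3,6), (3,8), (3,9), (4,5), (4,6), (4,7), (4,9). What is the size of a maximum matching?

Step 1: List the neighbors of each left vertex:
  1: 5, 6, 9
  2: 5
  3: 5, 6, 8, 9
  4: 5, 6, 7, 9

Step 2: Greedily match left vertices, then look for augmenting paths:
  Match 1 -- 9
  Match 2 -- 5
  Match 3 -- 6
  Match 4 -- 7
  No augmenting path remains.

Step 3: Verify this is maximum:
  Matching size 4 = min(|L|, |R|) = min(4, 5), which is an upper bound, so this matching is maximum.

Maximum matching: {(1,9), (2,5), (3,6), (4,7)}
Size: 4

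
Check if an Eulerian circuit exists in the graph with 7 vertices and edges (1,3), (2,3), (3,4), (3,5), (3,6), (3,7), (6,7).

Step 1: Find the degree of each vertex:
  deg(1) = 1
  deg(2) = 1
  deg(3) = 6
  deg(4) = 1
  deg(5) = 1
  deg(6) = 2
  deg(7) = 2

Step 2: Count vertices with odd degree:
  Odd-degree vertices: 1, 2, 4, 5 (4 total)

Step 3: Apply Euler's theorem:
  - Eulerian circuit exists iff graph is connected and all vertices have even degree
  - Eulerian path exists iff graph is connected and has 0 or 2 odd-degree vertices

Graph has 4 odd-degree vertices (need 0 or 2).
Neither Eulerian path nor Eulerian circuit exists.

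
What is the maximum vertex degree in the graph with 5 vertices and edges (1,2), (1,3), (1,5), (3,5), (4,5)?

Step 1: Count edges incident to each vertex:
  deg(1) = 3 (neighbors: 2, 3, 5)
  deg(2) = 1 (neighbors: 1)
  deg(3) = 2 (neighbors: 1, 5)
  deg(4) = 1 (neighbors: 5)
  deg(5) = 3 (neighbors: 1, 3, 4)

Step 2: Find maximum:
  max(3, 1, 2, 1, 3) = 3 (vertex 1)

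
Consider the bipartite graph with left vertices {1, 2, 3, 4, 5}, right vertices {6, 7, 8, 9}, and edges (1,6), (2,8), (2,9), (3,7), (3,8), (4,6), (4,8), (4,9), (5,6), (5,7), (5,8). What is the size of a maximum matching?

Step 1: List the neighbors of each left vertex:
  1: 6
  2: 8, 9
  3: 7, 8
  4: 6, 8, 9
  5: 6, 7, 8

Step 2: Greedily match left vertices, then look for augmenting paths:
  Match 1 -- 6
  Match 2 -- 8
  Match 3 -- 7
  Match 4 -- 9
  No augmenting path remains.

Step 3: Verify this is maximum:
  Matching size 4 = min(|L|, |R|) = min(5, 4), which is an upper bound, so this matching is maximum.

Maximum matching: {(1,6), (2,8), (3,7), (4,9)}
Size: 4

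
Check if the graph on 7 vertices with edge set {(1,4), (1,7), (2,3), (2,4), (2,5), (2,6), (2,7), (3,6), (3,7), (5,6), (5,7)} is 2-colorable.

Step 1: Attempt 2-coloring using BFS:
  Start at vertex 1, assign color 0
  Color vertex 4 with color 1 (neighbor of 1)
  Color vertex 7 with color 1 (neighbor of 1)
  Color vertex 2 with color 0 (neighbor of 4)
  Color vertex 3 with color 0 (neighbor of 7)
  Color vertex 5 with color 0 (neighbor of 7)

Step 2: Conflict found! Vertices 2 and 3 are adjacent but have the same color.
This means the graph contains an odd cycle.

The graph is NOT bipartite.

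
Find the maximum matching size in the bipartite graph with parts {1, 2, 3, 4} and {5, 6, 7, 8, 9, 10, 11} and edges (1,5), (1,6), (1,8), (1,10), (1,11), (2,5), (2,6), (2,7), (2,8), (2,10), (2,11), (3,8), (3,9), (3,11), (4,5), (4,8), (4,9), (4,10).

Step 1: List the neighbors of each left vertex:
  1: 5, 6, 8, 10, 11
  2: 5, 6, 7, 8, 10, 11
  3: 8, 9, 11
  4: 5, 8, 9, 10

Step 2: Greedily match left vertices, then look for augmenting paths:
  Match 1 -- 5
  Match 2 -- 6
  Match 3 -- 8
  Match 4 -- 9
  No augmenting path remains.

Step 3: Verify this is maximum:
  Matching size 4 = min(|L|, |R|) = min(4, 7), which is an upper bound, so this matching is maximum.

Maximum matching: {(1,5), (2,6), (3,8), (4,9)}
Size: 4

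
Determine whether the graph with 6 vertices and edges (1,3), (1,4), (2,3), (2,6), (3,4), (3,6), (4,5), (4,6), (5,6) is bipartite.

Step 1: Attempt 2-coloring using BFS:
  Start at vertex 1, assign color 0
  Color vertex 3 with color 1 (neighbor of 1)
  Color vertex 4 with color 1 (neighbor of 1)
  Color vertex 2 with color 0 (neighbor of 3)

Step 2: Conflict found! Vertices 3 and 4 are adjacent but have the same color.
This means the graph contains an odd cycle.

The graph is NOT bipartite.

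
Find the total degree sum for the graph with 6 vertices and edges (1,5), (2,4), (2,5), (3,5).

Step 1: Count edges incident to each vertex:
  deg(1) = 1 (neighbors: 5)
  deg(2) = 2 (neighbors: 4, 5)
  deg(3) = 1 (neighbors: 5)
  deg(4) = 1 (neighbors: 2)
  deg(5) = 3 (neighbors: 1, 2, 3)
  deg(6) = 0 (neighbors: none)

Step 2: Sum all degrees:
  1 + 2 + 1 + 1 + 3 + 0 = 8

Verification: sum of degrees = 2 * |E| = 2 * 4 = 8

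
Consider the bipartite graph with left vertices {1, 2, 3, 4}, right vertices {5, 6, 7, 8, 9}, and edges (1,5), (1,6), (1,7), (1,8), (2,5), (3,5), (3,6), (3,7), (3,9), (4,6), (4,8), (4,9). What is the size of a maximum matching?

Step 1: List the neighbors of each left vertex:
  1: 5, 6, 7, 8
  2: 5
  3: 5, 6, 7, 9
  4: 6, 8, 9

Step 2: Greedily match left vertices, then look for augmenting paths:
  Match 1 -- 7
  Match 2 -- 5
  Match 3 -- 6
  Match 4 -- 8
  No augmenting path remains.

Step 3: Verify this is maximum:
  Matching size 4 = min(|L|, |R|) = min(4, 5), which is an upper bound, so this matching is maximum.

Maximum matching: {(1,7), (2,5), (3,6), (4,8)}
Size: 4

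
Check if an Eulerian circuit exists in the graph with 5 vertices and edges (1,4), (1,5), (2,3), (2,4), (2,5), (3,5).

Step 1: Find the degree of each vertex:
  deg(1) = 2
  deg(2) = 3
  deg(3) = 2
  deg(4) = 2
  deg(5) = 3

Step 2: Count vertices with odd degree:
  Odd-degree vertices: 2, 5 (2 total)

Step 3: Apply Euler's theorem:
  - Eulerian circuit exists iff graph is connected and all vertices have even degree
  - Eulerian path exists iff graph is connected and has 0 or 2 odd-degree vertices

Graph is connected with exactly 2 odd-degree vertices (2, 5).
Eulerian path exists (starting and ending at the odd-degree vertices), but no Eulerian circuit.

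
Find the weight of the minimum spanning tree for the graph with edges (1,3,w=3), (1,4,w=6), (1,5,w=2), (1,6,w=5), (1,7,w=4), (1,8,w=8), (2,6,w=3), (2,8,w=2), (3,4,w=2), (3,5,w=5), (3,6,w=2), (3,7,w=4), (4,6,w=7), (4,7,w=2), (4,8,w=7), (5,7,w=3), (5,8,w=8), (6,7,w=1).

Apply Kruskal's algorithm (sort edges by weight, add if no cycle):

Sorted edges by weight:
  (6,7) w=1
  (1,5) w=2
  (2,8) w=2
  (3,6) w=2
  (3,4) w=2
  (4,7) w=2
  (1,3) w=3
  (2,6) w=3
  (5,7) w=3
  (1,7) w=4
  (3,7) w=4
  (1,6) w=5
  (3,5) w=5
  (1,4) w=6
  (4,6) w=7
  (4,8) w=7
  (1,8) w=8
  (5,8) w=8

Add edge (6,7) w=1 -- no cycle. Running total: 1
Add edge (1,5) w=2 -- no cycle. Running total: 3
Add edge (2,8) w=2 -- no cycle. Running total: 5
Add edge (3,6) w=2 -- no cycle. Running total: 7
Add edge (3,4) w=2 -- no cycle. Running total: 9
Skip edge (4,7) w=2 -- would create cycle
Add edge (1,3) w=3 -- no cycle. Running total: 12
Add edge (2,6) w=3 -- no cycle. Running total: 15

MST edges: (6,7,w=1), (1,5,w=2), (2,8,w=2), (3,6,w=2), (3,4,w=2), (1,3,w=3), (2,6,w=3)
Total MST weight: 1 + 2 + 2 + 2 + 2 + 3 + 3 = 15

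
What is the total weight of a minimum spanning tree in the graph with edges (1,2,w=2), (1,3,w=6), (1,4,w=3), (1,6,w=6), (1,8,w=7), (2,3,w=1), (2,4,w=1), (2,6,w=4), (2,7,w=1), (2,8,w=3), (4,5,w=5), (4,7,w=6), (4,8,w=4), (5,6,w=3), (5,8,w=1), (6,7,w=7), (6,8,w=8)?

Apply Kruskal's algorithm (sort edges by weight, add if no cycle):

Sorted edges by weight:
  (2,4) w=1
  (2,7) w=1
  (2,3) w=1
  (5,8) w=1
  (1,2) w=2
  (1,4) w=3
  (2,8) w=3
  (5,6) w=3
  (2,6) w=4
  (4,8) w=4
  (4,5) w=5
  (1,6) w=6
  (1,3) w=6
  (4,7) w=6
  (1,8) w=7
  (6,7) w=7
  (6,8) w=8

Add edge (2,4) w=1 -- no cycle. Running total: 1
Add edge (2,7) w=1 -- no cycle. Running total: 2
Add edge (2,3) w=1 -- no cycle. Running total: 3
Add edge (5,8) w=1 -- no cycle. Running total: 4
Add edge (1,2) w=2 -- no cycle. Running total: 6
Skip edge (1,4) w=3 -- would create cycle
Add edge (2,8) w=3 -- no cycle. Running total: 9
Add edge (5,6) w=3 -- no cycle. Running total: 12

MST edges: (2,4,w=1), (2,7,w=1), (2,3,w=1), (5,8,w=1), (1,2,w=2), (2,8,w=3), (5,6,w=3)
Total MST weight: 1 + 1 + 1 + 1 + 2 + 3 + 3 = 12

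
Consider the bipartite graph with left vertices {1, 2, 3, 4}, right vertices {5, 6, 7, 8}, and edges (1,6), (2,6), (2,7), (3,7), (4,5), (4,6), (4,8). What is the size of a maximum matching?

Step 1: List the neighbors of each left vertex:
  1: 6
  2: 6, 7
  3: 7
  4: 5, 6, 8

Step 2: Greedily match left vertices, then look for augmenting paths:
  Match 1 -- 6
  Match 2 -- 7
  Match 4 -- 5
  No augmenting path remains.

Step 3: Verify this is maximum:
  Matching has size 3. The vertex set {4, 6, 7} covers every edge and has size 3; any matching has at most one edge per cover vertex, so 3 is maximum (König's theorem).

Maximum matching: {(1,6), (2,7), (4,5)}
Size: 3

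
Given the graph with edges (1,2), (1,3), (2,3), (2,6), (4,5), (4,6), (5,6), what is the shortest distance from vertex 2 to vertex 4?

Step 1: Build adjacency list:
  1: 2, 3
  2: 1, 3, 6
  3: 1, 2
  4: 5, 6
  5: 4, 6
  6: 2, 4, 5

Step 2: BFS from vertex 2 to find shortest path to 4:
  vertex 1 reached at distance 1
  vertex 3 reached at distance 1
  vertex 6 reached at distance 1
  vertex 4 reached at distance 2

Step 3: Shortest path: 2 -> 6 -> 4
Path length: 2 edges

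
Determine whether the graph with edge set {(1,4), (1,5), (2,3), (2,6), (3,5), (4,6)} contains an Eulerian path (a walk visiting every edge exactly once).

Step 1: Find the degree of each vertex:
  deg(1) = 2
  deg(2) = 2
  deg(3) = 2
  deg(4) = 2
  deg(5) = 2
  deg(6) = 2

Step 2: Count vertices with odd degree:
  All vertices have even degree (0 odd-degree vertices)

Step 3: Apply Euler's theorem:
  - Eulerian circuit exists iff graph is connected and all vertices have even degree
  - Eulerian path exists iff graph is connected and has 0 or 2 odd-degree vertices

Graph is connected with 0 odd-degree vertices.
Both Eulerian circuit and Eulerian path exist.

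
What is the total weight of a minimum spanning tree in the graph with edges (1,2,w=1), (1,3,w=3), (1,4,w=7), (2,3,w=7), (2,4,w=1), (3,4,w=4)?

Apply Kruskal's algorithm (sort edges by weight, add if no cycle):

Sorted edges by weight:
  (1,2) w=1
  (2,4) w=1
  (1,3) w=3
  (3,4) w=4
  (1,4) w=7
  (2,3) w=7

Add edge (1,2) w=1 -- no cycle. Running total: 1
Add edge (2,4) w=1 -- no cycle. Running total: 2
Add edge (1,3) w=3 -- no cycle. Running total: 5

MST edges: (1,2,w=1), (2,4,w=1), (1,3,w=3)
Total MST weight: 1 + 1 + 3 = 5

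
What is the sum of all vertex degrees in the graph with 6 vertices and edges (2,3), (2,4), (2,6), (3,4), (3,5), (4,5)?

Step 1: Count edges incident to each vertex:
  deg(1) = 0 (neighbors: none)
  deg(2) = 3 (neighbors: 3, 4, 6)
  deg(3) = 3 (neighbors: 2, 4, 5)
  deg(4) = 3 (neighbors: 2, 3, 5)
  deg(5) = 2 (neighbors: 3, 4)
  deg(6) = 1 (neighbors: 2)

Step 2: Sum all degrees:
  0 + 3 + 3 + 3 + 2 + 1 = 12

Verification: sum of degrees = 2 * |E| = 2 * 6 = 12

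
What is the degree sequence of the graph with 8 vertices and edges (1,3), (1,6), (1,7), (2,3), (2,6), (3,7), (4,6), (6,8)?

Step 1: Count edges incident to each vertex:
  deg(1) = 3 (neighbors: 3, 6, 7)
  deg(2) = 2 (neighbors: 3, 6)
  deg(3) = 3 (neighbors: 1, 2, 7)
  deg(4) = 1 (neighbors: 6)
  deg(5) = 0 (neighbors: none)
  deg(6) = 4 (neighbors: 1, 2, 4, 8)
  deg(7) = 2 (neighbors: 1, 3)
  deg(8) = 1 (neighbors: 6)

Step 2: Sort degrees in non-increasing order:
  Degrees: [3, 2, 3, 1, 0, 4, 2, 1] -> sorted: [4, 3, 3, 2, 2, 1, 1, 0]

Degree sequence: [4, 3, 3, 2, 2, 1, 1, 0]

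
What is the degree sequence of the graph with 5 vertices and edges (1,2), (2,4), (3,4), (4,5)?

Step 1: Count edges incident to each vertex:
  deg(1) = 1 (neighbors: 2)
  deg(2) = 2 (neighbors: 1, 4)
  deg(3) = 1 (neighbors: 4)
  deg(4) = 3 (neighbors: 2, 3, 5)
  deg(5) = 1 (neighbors: 4)

Step 2: Sort degrees in non-increasing order:
  Degrees: [1, 2, 1, 3, 1] -> sorted: [3, 2, 1, 1, 1]

Degree sequence: [3, 2, 1, 1, 1]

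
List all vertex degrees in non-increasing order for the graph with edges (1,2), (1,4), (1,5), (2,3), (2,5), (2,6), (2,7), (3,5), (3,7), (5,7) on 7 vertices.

Step 1: Count edges incident to each vertex:
  deg(1) = 3 (neighbors: 2, 4, 5)
  deg(2) = 5 (neighbors: 1, 3, 5, 6, 7)
  deg(3) = 3 (neighbors: 2, 5, 7)
  deg(4) = 1 (neighbors: 1)
  deg(5) = 4 (neighbors: 1, 2, 3, 7)
  deg(6) = 1 (neighbors: 2)
  deg(7) = 3 (neighbors: 2, 3, 5)

Step 2: Sort degrees in non-increasing order:
  Degrees: [3, 5, 3, 1, 4, 1, 3] -> sorted: [5, 4, 3, 3, 3, 1, 1]

Degree sequence: [5, 4, 3, 3, 3, 1, 1]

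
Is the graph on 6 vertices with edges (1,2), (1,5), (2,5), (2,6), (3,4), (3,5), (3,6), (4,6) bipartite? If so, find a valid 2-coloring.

Step 1: Attempt 2-coloring using BFS:
  Start at vertex 1, assign color 0
  Color vertex 2 with color 1 (neighbor of 1)
  Color vertex 5 with color 1 (neighbor of 1)

Step 2: Conflict found! Vertices 2 and 5 are adjacent but have the same color.
This means the graph contains an odd cycle.

The graph is NOT bipartite.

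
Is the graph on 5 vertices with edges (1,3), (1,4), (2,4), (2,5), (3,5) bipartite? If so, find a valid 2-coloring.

Step 1: Attempt 2-coloring using BFS:
  Start at vertex 1, assign color 0
  Color vertex 3 with color 1 (neighbor of 1)
  Color vertex 4 with color 1 (neighbor of 1)
  Color vertex 5 with color 0 (neighbor of 3)
  Color vertex 2 with color 0 (neighbor of 4)

Step 2: Conflict found! Vertices 5 and 2 are adjacent but have the same color.
This means the graph contains an odd cycle.

The graph is NOT bipartite.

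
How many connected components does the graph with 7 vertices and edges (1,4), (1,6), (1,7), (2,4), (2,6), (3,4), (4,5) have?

Step 1: Build adjacency list from edges:
  1: 4, 6, 7
  2: 4, 6
  3: 4
  4: 1, 2, 3, 5
  5: 4
  6: 1, 2
  7: 1

Step 2: Run BFS/DFS from vertex 1:
  Visited: {1, 4, 6, 7, 2, 3, 5}
  Reached 7 of 7 vertices

Step 3: All 7 vertices reached from vertex 1, so the graph is connected.
Number of connected components: 1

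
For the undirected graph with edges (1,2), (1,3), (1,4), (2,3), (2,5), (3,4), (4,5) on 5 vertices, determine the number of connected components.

Step 1: Build adjacency list from edges:
  1: 2, 3, 4
  2: 1, 3, 5
  3: 1, 2, 4
  4: 1, 3, 5
  5: 2, 4

Step 2: Run BFS/DFS from vertex 1:
  Visited: {1, 2, 3, 4, 5}
  Reached 5 of 5 vertices

Step 3: All 5 vertices reached from vertex 1, so the graph is connected.
Number of connected components: 1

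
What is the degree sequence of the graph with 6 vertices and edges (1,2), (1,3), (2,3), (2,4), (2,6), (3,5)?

Step 1: Count edges incident to each vertex:
  deg(1) = 2 (neighbors: 2, 3)
  deg(2) = 4 (neighbors: 1, 3, 4, 6)
  deg(3) = 3 (neighbors: 1, 2, 5)
  deg(4) = 1 (neighbors: 2)
  deg(5) = 1 (neighbors: 3)
  deg(6) = 1 (neighbors: 2)

Step 2: Sort degrees in non-increasing order:
  Degrees: [2, 4, 3, 1, 1, 1] -> sorted: [4, 3, 2, 1, 1, 1]

Degree sequence: [4, 3, 2, 1, 1, 1]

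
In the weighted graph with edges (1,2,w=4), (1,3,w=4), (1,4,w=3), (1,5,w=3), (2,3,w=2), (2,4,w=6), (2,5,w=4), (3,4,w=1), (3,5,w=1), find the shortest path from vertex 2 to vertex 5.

Step 1: Build adjacency list with weights:
  1: 2(w=4), 3(w=4), 4(w=3), 5(w=3)
  2: 1(w=4), 3(w=2), 4(w=6), 5(w=4)
  3: 1(w=4), 2(w=2), 4(w=1), 5(w=1)
  4: 1(w=3), 2(w=6), 3(w=1)
  5: 1(w=3), 2(w=4), 3(w=1)

Step 2: Apply Dijkstra's algorithm from vertex 2:
  Visit vertex 2 (distance=0)
    Update dist[1] = 4
    Update dist[3] = 2
    Update dist[4] = 6
    Update dist[5] = 4
  Visit vertex 3 (distance=2)
    Update dist[4] = 3
    Update dist[5] = 3
  Visit vertex 4 (distance=3)
  Visit vertex 5 (distance=3)

Step 3: Shortest path: 2 -> 3 -> 5
Total weight: 2 + 1 = 3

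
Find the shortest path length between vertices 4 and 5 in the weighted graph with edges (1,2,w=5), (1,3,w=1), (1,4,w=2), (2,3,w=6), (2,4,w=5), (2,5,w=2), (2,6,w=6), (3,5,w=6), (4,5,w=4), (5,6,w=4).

Step 1: Build adjacency list with weights:
  1: 2(w=5), 3(w=1), 4(w=2)
  2: 1(w=5), 3(w=6), 4(w=5), 5(w=2), 6(w=6)
  3: 1(w=1), 2(w=6), 5(w=6)
  4: 1(w=2), 2(w=5), 5(w=4)
  5: 2(w=2), 3(w=6), 4(w=4), 6(w=4)
  6: 2(w=6), 5(w=4)

Step 2: Apply Dijkstra's algorithm from vertex 4:
  Visit vertex 4 (distance=0)
    Update dist[1] = 2
    Update dist[2] = 5
    Update dist[5] = 4
  Visit vertex 1 (distance=2)
    Update dist[3] = 3
  Visit vertex 3 (distance=3)
  Visit vertex 5 (distance=4)
    Update dist[6] = 8

Step 3: Shortest path: 4 -> 5
Total weight: 4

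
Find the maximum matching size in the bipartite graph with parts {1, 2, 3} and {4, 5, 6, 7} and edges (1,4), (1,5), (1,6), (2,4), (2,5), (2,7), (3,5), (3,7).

Step 1: List the neighbors of each left vertex:
  1: 4, 5, 6
  2: 4, 5, 7
  3: 5, 7

Step 2: Greedily match left vertices, then look for augmenting paths:
  Match 1 -- 4
  Match 2 -- 5
  Match 3 -- 7
  No augmenting path remains.

Step 3: Verify this is maximum:
  Matching size 3 = min(|L|, |R|) = min(3, 4), which is an upper bound, so this matching is maximum.

Maximum matching: {(1,4), (2,5), (3,7)}
Size: 3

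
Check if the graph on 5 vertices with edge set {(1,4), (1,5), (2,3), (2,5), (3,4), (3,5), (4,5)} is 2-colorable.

Step 1: Attempt 2-coloring using BFS:
  Start at vertex 1, assign color 0
  Color vertex 4 with color 1 (neighbor of 1)
  Color vertex 5 with color 1 (neighbor of 1)
  Color vertex 3 with color 0 (neighbor of 4)

Step 2: Conflict found! Vertices 4 and 5 are adjacent but have the same color.
This means the graph contains an odd cycle.

The graph is NOT bipartite.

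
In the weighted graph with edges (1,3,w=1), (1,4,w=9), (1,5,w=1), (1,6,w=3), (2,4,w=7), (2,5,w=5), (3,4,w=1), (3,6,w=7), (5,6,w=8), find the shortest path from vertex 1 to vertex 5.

Step 1: Build adjacency list with weights:
  1: 3(w=1), 4(w=9), 5(w=1), 6(w=3)
  2: 4(w=7), 5(w=5)
  3: 1(w=1), 4(w=1), 6(w=7)
  4: 1(w=9), 2(w=7), 3(w=1)
  5: 1(w=1), 2(w=5), 6(w=8)
  6: 1(w=3), 3(w=7), 5(w=8)

Step 2: Apply Dijkstra's algorithm from vertex 1:
  Visit vertex 1 (distance=0)
    Update dist[3] = 1
    Update dist[4] = 9
    Update dist[5] = 1
    Update dist[6] = 3
  Visit vertex 3 (distance=1)
    Update dist[4] = 2
  Visit vertex 5 (distance=1)
    Update dist[2] = 6

Step 3: Shortest path: 1 -> 5
Total weight: 1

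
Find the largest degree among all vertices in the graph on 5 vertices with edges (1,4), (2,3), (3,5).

Step 1: Count edges incident to each vertex:
  deg(1) = 1 (neighbors: 4)
  deg(2) = 1 (neighbors: 3)
  deg(3) = 2 (neighbors: 2, 5)
  deg(4) = 1 (neighbors: 1)
  deg(5) = 1 (neighbors: 3)

Step 2: Find maximum:
  max(1, 1, 2, 1, 1) = 2 (vertex 3)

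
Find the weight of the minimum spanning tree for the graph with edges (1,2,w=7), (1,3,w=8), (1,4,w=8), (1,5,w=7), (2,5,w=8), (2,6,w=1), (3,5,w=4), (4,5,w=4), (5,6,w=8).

Apply Kruskal's algorithm (sort edges by weight, add if no cycle):

Sorted edges by weight:
  (2,6) w=1
  (3,5) w=4
  (4,5) w=4
  (1,5) w=7
  (1,2) w=7
  (1,3) w=8
  (1,4) w=8
  (2,5) w=8
  (5,6) w=8

Add edge (2,6) w=1 -- no cycle. Running total: 1
Add edge (3,5) w=4 -- no cycle. Running total: 5
Add edge (4,5) w=4 -- no cycle. Running total: 9
Add edge (1,5) w=7 -- no cycle. Running total: 16
Add edge (1,2) w=7 -- no cycle. Running total: 23

MST edges: (2,6,w=1), (3,5,w=4), (4,5,w=4), (1,5,w=7), (1,2,w=7)
Total MST weight: 1 + 4 + 4 + 7 + 7 = 23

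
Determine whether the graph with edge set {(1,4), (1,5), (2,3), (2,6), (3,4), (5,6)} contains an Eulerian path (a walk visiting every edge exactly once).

Step 1: Find the degree of each vertex:
  deg(1) = 2
  deg(2) = 2
  deg(3) = 2
  deg(4) = 2
  deg(5) = 2
  deg(6) = 2

Step 2: Count vertices with odd degree:
  All vertices have even degree (0 odd-degree vertices)

Step 3: Apply Euler's theorem:
  - Eulerian circuit exists iff graph is connected and all vertices have even degree
  - Eulerian path exists iff graph is connected and has 0 or 2 odd-degree vertices

Graph is connected with 0 odd-degree vertices.
Both Eulerian circuit and Eulerian path exist.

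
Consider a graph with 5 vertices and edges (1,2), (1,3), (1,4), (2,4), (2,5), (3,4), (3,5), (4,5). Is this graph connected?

Step 1: Build adjacency list from edges:
  1: 2, 3, 4
  2: 1, 4, 5
  3: 1, 4, 5
  4: 1, 2, 3, 5
  5: 2, 3, 4

Step 2: Run BFS/DFS from vertex 1:
  Visited: {1, 2, 3, 4, 5}
  Reached 5 of 5 vertices

Step 3: All 5 vertices reached from vertex 1, so the graph is connected.
Answer: Yes, the graph is connected.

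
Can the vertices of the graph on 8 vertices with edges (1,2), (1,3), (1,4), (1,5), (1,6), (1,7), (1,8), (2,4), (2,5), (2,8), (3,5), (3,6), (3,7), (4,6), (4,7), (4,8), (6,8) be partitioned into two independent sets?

Step 1: Attempt 2-coloring using BFS:
  Start at vertex 1, assign color 0
  Color vertex 2 with color 1 (neighbor of 1)
  Color vertex 3 with color 1 (neighbor of 1)
  Color vertex 4 with color 1 (neighbor of 1)
  Color vertex 5 with color 1 (neighbor of 1)
  Color vertex 6 with color 1 (neighbor of 1)
  Color vertex 7 with color 1 (neighbor of 1)
  Color vertex 8 with color 1 (neighbor of 1)

Step 2: Conflict found! Vertices 2 and 4 are adjacent but have the same color.
This means the graph contains an odd cycle.

The graph is NOT bipartite.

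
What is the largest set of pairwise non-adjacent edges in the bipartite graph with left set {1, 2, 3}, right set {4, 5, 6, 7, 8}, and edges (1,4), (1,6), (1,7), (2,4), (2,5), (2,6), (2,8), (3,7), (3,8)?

Step 1: List the neighbors of each left vertex:
  1: 4, 6, 7
  2: 4, 5, 6, 8
  3: 7, 8

Step 2: Greedily match left vertices, then look for augmenting paths:
  Match 1 -- 4
  Match 2 -- 5
  Match 3 -- 7
  No augmenting path remains.

Step 3: Verify this is maximum:
  Matching size 3 = min(|L|, |R|) = min(3, 5), which is an upper bound, so this matching is maximum.

Maximum matching: {(1,4), (2,5), (3,7)}
Size: 3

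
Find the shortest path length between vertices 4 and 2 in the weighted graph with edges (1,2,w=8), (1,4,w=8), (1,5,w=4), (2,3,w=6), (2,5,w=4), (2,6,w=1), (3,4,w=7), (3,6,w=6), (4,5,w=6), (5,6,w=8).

Step 1: Build adjacency list with weights:
  1: 2(w=8), 4(w=8), 5(w=4)
  2: 1(w=8), 3(w=6), 5(w=4), 6(w=1)
  3: 2(w=6), 4(w=7), 6(w=6)
  4: 1(w=8), 3(w=7), 5(w=6)
  5: 1(w=4), 2(w=4), 4(w=6), 6(w=8)
  6: 2(w=1), 3(w=6), 5(w=8)

Step 2: Apply Dijkstra's algorithm from vertex 4:
  Visit vertex 4 (distance=0)
    Update dist[1] = 8
    Update dist[3] = 7
    Update dist[5] = 6
  Visit vertex 5 (distance=6)
    Update dist[2] = 10
    Update dist[6] = 14
  Visit vertex 3 (distance=7)
    Update dist[6] = 13
  Visit vertex 1 (distance=8)
  Visit vertex 2 (distance=10)
    Update dist[6] = 11

Step 3: Shortest path: 4 -> 5 -> 2
Total weight: 6 + 4 = 10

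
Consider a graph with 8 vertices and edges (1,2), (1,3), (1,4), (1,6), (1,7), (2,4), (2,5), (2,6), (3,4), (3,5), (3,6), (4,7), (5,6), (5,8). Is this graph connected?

Step 1: Build adjacency list from edges:
  1: 2, 3, 4, 6, 7
  2: 1, 4, 5, 6
  3: 1, 4, 5, 6
  4: 1, 2, 3, 7
  5: 2, 3, 6, 8
  6: 1, 2, 3, 5
  7: 1, 4
  8: 5

Step 2: Run BFS/DFS from vertex 1:
  Visited: {1, 2, 3, 4, 6, 7, 5, 8}
  Reached 8 of 8 vertices

Step 3: All 8 vertices reached from vertex 1, so the graph is connected.
Answer: Yes, the graph is connected.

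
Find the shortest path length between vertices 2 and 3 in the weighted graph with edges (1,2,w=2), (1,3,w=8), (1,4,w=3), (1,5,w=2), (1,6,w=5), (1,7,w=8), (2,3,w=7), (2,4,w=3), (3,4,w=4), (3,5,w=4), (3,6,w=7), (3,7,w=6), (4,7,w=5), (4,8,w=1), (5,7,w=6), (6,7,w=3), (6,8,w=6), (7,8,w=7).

Step 1: Build adjacency list with weights:
  1: 2(w=2), 3(w=8), 4(w=3), 5(w=2), 6(w=5), 7(w=8)
  2: 1(w=2), 3(w=7), 4(w=3)
  3: 1(w=8), 2(w=7), 4(w=4), 5(w=4), 6(w=7), 7(w=6)
  4: 1(w=3), 2(w=3), 3(w=4), 7(w=5), 8(w=1)
  5: 1(w=2), 3(w=4), 7(w=6)
  6: 1(w=5), 3(w=7), 7(w=3), 8(w=6)
  7: 1(w=8), 3(w=6), 4(w=5), 5(w=6), 6(w=3), 8(w=7)
  8: 4(w=1), 6(w=6), 7(w=7)

Step 2: Apply Dijkstra's algorithm from vertex 2:
  Visit vertex 2 (distance=0)
    Update dist[1] = 2
    Update dist[3] = 7
    Update dist[4] = 3
  Visit vertex 1 (distance=2)
    Update dist[5] = 4
    Update dist[6] = 7
    Update dist[7] = 10
  Visit vertex 4 (distance=3)
    Update dist[7] = 8
    Update dist[8] = 4
  Visit vertex 5 (distance=4)
  Visit vertex 8 (distance=4)
  Visit vertex 3 (distance=7)

Step 3: Shortest path: 2 -> 3
Total weight: 7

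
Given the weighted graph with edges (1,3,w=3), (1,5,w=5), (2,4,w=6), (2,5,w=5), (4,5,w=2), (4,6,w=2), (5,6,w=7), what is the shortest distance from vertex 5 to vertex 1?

Step 1: Build adjacency list with weights:
  1: 3(w=3), 5(w=5)
  2: 4(w=6), 5(w=5)
  3: 1(w=3)
  4: 2(w=6), 5(w=2), 6(w=2)
  5: 1(w=5), 2(w=5), 4(w=2), 6(w=7)
  6: 4(w=2), 5(w=7)

Step 2: Apply Dijkstra's algorithm from vertex 5:
  Visit vertex 5 (distance=0)
    Update dist[1] = 5
    Update dist[2] = 5
    Update dist[4] = 2
    Update dist[6] = 7
  Visit vertex 4 (distance=2)
    Update dist[6] = 4
  Visit vertex 6 (distance=4)
  Visit vertex 1 (distance=5)
    Update dist[3] = 8

Step 3: Shortest path: 5 -> 1
Total weight: 5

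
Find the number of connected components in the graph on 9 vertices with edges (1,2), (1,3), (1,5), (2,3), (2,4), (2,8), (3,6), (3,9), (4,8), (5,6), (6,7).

Step 1: Build adjacency list from edges:
  1: 2, 3, 5
  2: 1, 3, 4, 8
  3: 1, 2, 6, 9
  4: 2, 8
  5: 1, 6
  6: 3, 5, 7
  7: 6
  8: 2, 4
  9: 3

Step 2: Run BFS/DFS from vertex 1:
  Visited: {1, 2, 3, 5, 4, 8, 6, 9, 7}
  Reached 9 of 9 vertices

Step 3: All 9 vertices reached from vertex 1, so the graph is connected.
Number of connected components: 1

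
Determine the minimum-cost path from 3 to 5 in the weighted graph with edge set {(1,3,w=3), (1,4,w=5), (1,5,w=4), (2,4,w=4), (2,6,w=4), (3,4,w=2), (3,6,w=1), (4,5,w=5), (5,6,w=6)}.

Step 1: Build adjacency list with weights:
  1: 3(w=3), 4(w=5), 5(w=4)
  2: 4(w=4), 6(w=4)
  3: 1(w=3), 4(w=2), 6(w=1)
  4: 1(w=5), 2(w=4), 3(w=2), 5(w=5)
  5: 1(w=4), 4(w=5), 6(w=6)
  6: 2(w=4), 3(w=1), 5(w=6)

Step 2: Apply Dijkstra's algorithm from vertex 3:
  Visit vertex 3 (distance=0)
    Update dist[1] = 3
    Update dist[4] = 2
    Update dist[6] = 1
  Visit vertex 6 (distance=1)
    Update dist[2] = 5
    Update dist[5] = 7
  Visit vertex 4 (distance=2)
  Visit vertex 1 (distance=3)
  Visit vertex 2 (distance=5)
  Visit vertex 5 (distance=7)

Step 3: Shortest path: 3 -> 6 -> 5
Total weight: 1 + 6 = 7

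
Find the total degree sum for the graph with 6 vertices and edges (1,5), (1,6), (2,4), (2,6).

Step 1: Count edges incident to each vertex:
  deg(1) = 2 (neighbors: 5, 6)
  deg(2) = 2 (neighbors: 4, 6)
  deg(3) = 0 (neighbors: none)
  deg(4) = 1 (neighbors: 2)
  deg(5) = 1 (neighbors: 1)
  deg(6) = 2 (neighbors: 1, 2)

Step 2: Sum all degrees:
  2 + 2 + 0 + 1 + 1 + 2 = 8

Verification: sum of degrees = 2 * |E| = 2 * 4 = 8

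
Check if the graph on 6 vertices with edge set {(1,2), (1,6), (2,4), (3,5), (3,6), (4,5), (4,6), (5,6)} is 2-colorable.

Step 1: Attempt 2-coloring using BFS:
  Start at vertex 1, assign color 0
  Color vertex 2 with color 1 (neighbor of 1)
  Color vertex 6 with color 1 (neighbor of 1)
  Color vertex 4 with color 0 (neighbor of 2)
  Color vertex 3 with color 0 (neighbor of 6)
  Color vertex 5 with color 0 (neighbor of 6)

Step 2: Conflict found! Vertices 4 and 5 are adjacent but have the same color.
This means the graph contains an odd cycle.

The graph is NOT bipartite.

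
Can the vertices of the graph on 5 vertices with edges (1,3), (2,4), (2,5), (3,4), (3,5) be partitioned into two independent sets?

Step 1: Attempt 2-coloring using BFS:
  Start at vertex 1, assign color 0
  Color vertex 3 with color 1 (neighbor of 1)
  Color vertex 4 with color 0 (neighbor of 3)
  Color vertex 5 with color 0 (neighbor of 3)
  Color vertex 2 with color 1 (neighbor of 4)

Step 2: 2-coloring succeeded. No conflicts found.
  Set A (color 0): {1, 4, 5}
  Set B (color 1): {2, 3}

The graph is bipartite with partition {1, 4, 5}, {2, 3}.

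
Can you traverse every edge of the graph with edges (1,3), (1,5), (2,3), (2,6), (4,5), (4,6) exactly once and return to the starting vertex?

Step 1: Find the degree of each vertex:
  deg(1) = 2
  deg(2) = 2
  deg(3) = 2
  deg(4) = 2
  deg(5) = 2
  deg(6) = 2

Step 2: Count vertices with odd degree:
  All vertices have even degree (0 odd-degree vertices)

Step 3: Apply Euler's theorem:
  - Eulerian circuit exists iff graph is connected and all vertices have even degree
  - Eulerian path exists iff graph is connected and has 0 or 2 odd-degree vertices

Graph is connected with 0 odd-degree vertices.
Both Eulerian circuit and Eulerian path exist.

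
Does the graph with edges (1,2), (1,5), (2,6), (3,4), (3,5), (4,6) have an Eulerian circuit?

Step 1: Find the degree of each vertex:
  deg(1) = 2
  deg(2) = 2
  deg(3) = 2
  deg(4) = 2
  deg(5) = 2
  deg(6) = 2

Step 2: Count vertices with odd degree:
  All vertices have even degree (0 odd-degree vertices)

Step 3: Apply Euler's theorem:
  - Eulerian circuit exists iff graph is connected and all vertices have even degree
  - Eulerian path exists iff graph is connected and has 0 or 2 odd-degree vertices

Graph is connected with 0 odd-degree vertices.
Both Eulerian circuit and Eulerian path exist.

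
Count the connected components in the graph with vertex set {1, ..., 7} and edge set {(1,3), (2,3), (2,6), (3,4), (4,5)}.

Step 1: Build adjacency list from edges:
  1: 3
  2: 3, 6
  3: 1, 2, 4
  4: 3, 5
  5: 4
  6: 2
  7: (none)

Step 2: Run BFS/DFS from vertex 1:
  Visited: {1, 3, 2, 4, 6, 5}
  Reached 6 of 7 vertices

Step 3: Only 6 of 7 vertices reached. Graph is disconnected.
Connected components: {1, 2, 3, 4, 5, 6}, {7}
Number of connected components: 2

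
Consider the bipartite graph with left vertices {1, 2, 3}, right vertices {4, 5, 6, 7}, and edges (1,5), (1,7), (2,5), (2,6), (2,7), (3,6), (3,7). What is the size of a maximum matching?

Step 1: List the neighbors of each left vertex:
  1: 5, 7
  2: 5, 6, 7
  3: 6, 7

Step 2: Greedily match left vertices, then look for augmenting paths:
  Match 1 -- 5
  Match 2 -- 6
  Match 3 -- 7
  No augmenting path remains.

Step 3: Verify this is maximum:
  Matching size 3 = min(|L|, |R|) = min(3, 4), which is an upper bound, so this matching is maximum.

Maximum matching: {(1,5), (2,6), (3,7)}
Size: 3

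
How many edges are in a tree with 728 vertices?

A tree on n vertices always has exactly n - 1 edges.
For n = 728: edges = 728 - 1 = 727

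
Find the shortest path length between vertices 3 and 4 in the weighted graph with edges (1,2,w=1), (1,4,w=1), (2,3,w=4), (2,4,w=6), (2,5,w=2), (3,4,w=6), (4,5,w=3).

Step 1: Build adjacency list with weights:
  1: 2(w=1), 4(w=1)
  2: 1(w=1), 3(w=4), 4(w=6), 5(w=2)
  3: 2(w=4), 4(w=6)
  4: 1(w=1), 2(w=6), 3(w=6), 5(w=3)
  5: 2(w=2), 4(w=3)

Step 2: Apply Dijkstra's algorithm from vertex 3:
  Visit vertex 3 (distance=0)
    Update dist[2] = 4
    Update dist[4] = 6
  Visit vertex 2 (distance=4)
    Update dist[1] = 5
    Update dist[5] = 6
  Visit vertex 1 (distance=5)
  Visit vertex 4 (distance=6)

Step 3: Shortest path: 3 -> 4
Total weight: 6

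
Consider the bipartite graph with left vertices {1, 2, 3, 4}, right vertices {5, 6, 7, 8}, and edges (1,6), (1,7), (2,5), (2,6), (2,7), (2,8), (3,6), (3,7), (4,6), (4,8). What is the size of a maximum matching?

Step 1: List the neighbors of each left vertex:
  1: 6, 7
  2: 5, 6, 7, 8
  3: 6, 7
  4: 6, 8

Step 2: Greedily match left vertices, then look for augmenting paths:
  Match 1 -- 6
  Match 2 -- 5
  Match 3 -- 7
  Match 4 -- 8
  No augmenting path remains.

Step 3: Verify this is maximum:
  Matching size 4 = min(|L|, |R|) = min(4, 4), which is an upper bound, so this matching is maximum.

Maximum matching: {(1,6), (2,5), (3,7), (4,8)}
Size: 4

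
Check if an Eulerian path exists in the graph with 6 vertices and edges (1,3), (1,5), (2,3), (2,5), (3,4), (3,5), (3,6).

Step 1: Find the degree of each vertex:
  deg(1) = 2
  deg(2) = 2
  deg(3) = 5
  deg(4) = 1
  deg(5) = 3
  deg(6) = 1

Step 2: Count vertices with odd degree:
  Odd-degree vertices: 3, 4, 5, 6 (4 total)

Step 3: Apply Euler's theorem:
  - Eulerian circuit exists iff graph is connected and all vertices have even degree
  - Eulerian path exists iff graph is connected and has 0 or 2 odd-degree vertices

Graph has 4 odd-degree vertices (need 0 or 2).
Neither Eulerian path nor Eulerian circuit exists.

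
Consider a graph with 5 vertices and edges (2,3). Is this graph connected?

Step 1: Build adjacency list from edges:
  1: (none)
  2: 3
  3: 2
  4: (none)
  5: (none)

Step 2: Run BFS/DFS from vertex 1:
  Visited: {1}
  Reached 1 of 5 vertices

Step 3: Only 1 of 5 vertices reached. Graph is disconnected.
Connected components: {1}, {2, 3}, {4}, {5}
Answer: No, the graph is not connected (4 components).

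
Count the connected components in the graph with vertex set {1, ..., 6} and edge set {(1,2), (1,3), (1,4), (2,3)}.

Step 1: Build adjacency list from edges:
  1: 2, 3, 4
  2: 1, 3
  3: 1, 2
  4: 1
  5: (none)
  6: (none)

Step 2: Run BFS/DFS from vertex 1:
  Visited: {1, 2, 3, 4}
  Reached 4 of 6 vertices

Step 3: Only 4 of 6 vertices reached. Graph is disconnected.
Connected components: {1, 2, 3, 4}, {5}, {6}
Number of connected components: 3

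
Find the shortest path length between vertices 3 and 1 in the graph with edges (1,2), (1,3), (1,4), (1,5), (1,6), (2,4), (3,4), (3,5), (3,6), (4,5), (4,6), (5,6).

Step 1: Build adjacency list:
  1: 2, 3, 4, 5, 6
  2: 1, 4
  3: 1, 4, 5, 6
  4: 1, 2, 3, 5, 6
  5: 1, 3, 4, 6
  6: 1, 3, 4, 5

Step 2: BFS from vertex 3 to find shortest path to 1:
  vertex 1 reached at distance 1

Step 3: Shortest path: 3 -> 1
Path length: 1 edge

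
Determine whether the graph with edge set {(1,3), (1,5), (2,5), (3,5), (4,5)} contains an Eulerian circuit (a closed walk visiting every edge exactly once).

Step 1: Find the degree of each vertex:
  deg(1) = 2
  deg(2) = 1
  deg(3) = 2
  deg(4) = 1
  deg(5) = 4

Step 2: Count vertices with odd degree:
  Odd-degree vertices: 2, 4 (2 total)

Step 3: Apply Euler's theorem:
  - Eulerian circuit exists iff graph is connected and all vertices have even degree
  - Eulerian path exists iff graph is connected and has 0 or 2 odd-degree vertices

Graph is connected with exactly 2 odd-degree vertices (2, 4).
Eulerian path exists (starting and ending at the odd-degree vertices), but no Eulerian circuit.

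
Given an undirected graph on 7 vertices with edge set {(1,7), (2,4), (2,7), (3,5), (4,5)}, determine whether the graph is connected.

Step 1: Build adjacency list from edges:
  1: 7
  2: 4, 7
  3: 5
  4: 2, 5
  5: 3, 4
  6: (none)
  7: 1, 2

Step 2: Run BFS/DFS from vertex 1:
  Visited: {1, 7, 2, 4, 5, 3}
  Reached 6 of 7 vertices

Step 3: Only 6 of 7 vertices reached. Graph is disconnected.
Connected components: {1, 2, 3, 4, 5, 7}, {6}
Answer: No, the graph is not connected (2 components).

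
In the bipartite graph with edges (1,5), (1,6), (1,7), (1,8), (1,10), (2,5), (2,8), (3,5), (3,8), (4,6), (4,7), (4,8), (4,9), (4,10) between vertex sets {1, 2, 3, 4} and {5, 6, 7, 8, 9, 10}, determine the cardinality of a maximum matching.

Step 1: List the neighbors of each left vertex:
  1: 5, 6, 7, 8, 10
  2: 5, 8
  3: 5, 8
  4: 6, 7, 8, 9, 10

Step 2: Greedily match left vertices, then look for augmenting paths:
  Match 1 -- 7
  Match 2 -- 8
  Match 3 -- 5
  Match 4 -- 6
  No augmenting path remains.

Step 3: Verify this is maximum:
  Matching size 4 = min(|L|, |R|) = min(4, 6), which is an upper bound, so this matching is maximum.

Maximum matching: {(1,7), (2,8), (3,5), (4,6)}
Size: 4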